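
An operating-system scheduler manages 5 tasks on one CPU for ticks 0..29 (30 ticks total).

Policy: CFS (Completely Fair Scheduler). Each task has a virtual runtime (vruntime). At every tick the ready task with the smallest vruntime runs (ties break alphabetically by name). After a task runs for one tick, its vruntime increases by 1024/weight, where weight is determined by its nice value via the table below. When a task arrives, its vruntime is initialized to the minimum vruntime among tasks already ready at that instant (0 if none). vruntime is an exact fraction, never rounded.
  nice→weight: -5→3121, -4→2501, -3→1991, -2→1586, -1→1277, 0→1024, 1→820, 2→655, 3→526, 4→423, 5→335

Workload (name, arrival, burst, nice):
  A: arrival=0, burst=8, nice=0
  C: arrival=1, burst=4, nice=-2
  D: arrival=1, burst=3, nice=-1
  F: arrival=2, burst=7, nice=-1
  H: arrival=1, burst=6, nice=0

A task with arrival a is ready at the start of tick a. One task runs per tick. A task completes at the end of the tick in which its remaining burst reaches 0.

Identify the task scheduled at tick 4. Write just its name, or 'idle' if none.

t=0: vr[A=0] → run A
t=1: vr[A=1 C=1 D=1 H=1] → run A
t=2: vr[A=2 C=1 D=1 F=1 H=1] → run C
t=3: vr[A=2 C=1305/793 D=1 F=1 H=1] → run D
t=4: vr[A=2 C=1305/793 D=2301/1277 F=1 H=1] → run F
t=5: vr[A=2 C=1305/793 D=2301/1277 F=2301/1277 H=1] → run H
t=6: vr[A=2 C=1305/793 D=2301/1277 F=2301/1277 H=2] → run C
t=7: vr[A=2 C=1817/793 D=2301/1277 F=2301/1277 H=2] → run D
t=8: vr[A=2 C=1817/793 D=3325/1277 F=2301/1277 H=2] → run F
t=9: vr[A=2 C=1817/793 D=3325/1277 F=3325/1277 H=2] → run A
t=10: vr[A=3 C=1817/793 D=3325/1277 F=3325/1277 H=2] → run H
t=11: vr[A=3 C=1817/793 D=3325/1277 F=3325/1277 H=3] → run C
t=12: vr[A=3 C=2329/793 D=3325/1277 F=3325/1277 H=3] → run D
t=13: vr[A=3 C=2329/793 F=3325/1277 H=3] → run F
t=14: vr[A=3 C=2329/793 F=4349/1277 H=3] → run C
t=15: vr[A=3 F=4349/1277 H=3] → run A
t=16: vr[A=4 F=4349/1277 H=3] → run H
t=17: vr[A=4 F=4349/1277 H=4] → run F
t=18: vr[A=4 F=5373/1277 H=4] → run A
t=19: vr[A=5 F=5373/1277 H=4] → run H
t=20: vr[A=5 F=5373/1277 H=5] → run F
t=21: vr[A=5 F=6397/1277 H=5] → run A
t=22: vr[A=6 F=6397/1277 H=5] → run H
t=23: vr[A=6 F=6397/1277 H=6] → run F
t=24: vr[A=6 F=7421/1277 H=6] → run F
t=25: vr[A=6 H=6] → run A
t=26: vr[A=7 H=6] → run H
t=27: vr[A=7] → run A
t=28: (idle)
t=29: (idle)

running at tick 4 = F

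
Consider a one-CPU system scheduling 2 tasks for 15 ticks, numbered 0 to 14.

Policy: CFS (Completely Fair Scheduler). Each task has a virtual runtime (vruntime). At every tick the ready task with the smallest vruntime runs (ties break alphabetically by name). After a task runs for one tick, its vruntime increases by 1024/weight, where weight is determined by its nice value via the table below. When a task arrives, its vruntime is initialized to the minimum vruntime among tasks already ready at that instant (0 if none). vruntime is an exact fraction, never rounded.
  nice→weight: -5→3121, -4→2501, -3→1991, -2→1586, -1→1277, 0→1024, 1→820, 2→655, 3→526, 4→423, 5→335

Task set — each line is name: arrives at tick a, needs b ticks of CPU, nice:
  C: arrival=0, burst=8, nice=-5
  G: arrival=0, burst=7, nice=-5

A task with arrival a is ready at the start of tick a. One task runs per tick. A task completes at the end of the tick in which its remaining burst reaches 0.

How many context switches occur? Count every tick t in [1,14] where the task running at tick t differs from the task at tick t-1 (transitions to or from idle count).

context switches = 14

t=0: vr[C=0 G=0] → run C
t=1: vr[C=1024/3121 G=0] → run G
t=2: vr[C=1024/3121 G=1024/3121] → run C
t=3: vr[C=2048/3121 G=1024/3121] → run G
t=4: vr[C=2048/3121 G=2048/3121] → run C
t=5: vr[C=3072/3121 G=2048/3121] → run G
t=6: vr[C=3072/3121 G=3072/3121] → run C
t=7: vr[C=4096/3121 G=3072/3121] → run G
t=8: vr[C=4096/3121 G=4096/3121] → run C
t=9: vr[C=5120/3121 G=4096/3121] → run G
t=10: vr[C=5120/3121 G=5120/3121] → run C
t=11: vr[C=6144/3121 G=5120/3121] → run G
t=12: vr[C=6144/3121 G=6144/3121] → run C
t=13: vr[C=7168/3121 G=6144/3121] → run G
t=14: vr[C=7168/3121] → run C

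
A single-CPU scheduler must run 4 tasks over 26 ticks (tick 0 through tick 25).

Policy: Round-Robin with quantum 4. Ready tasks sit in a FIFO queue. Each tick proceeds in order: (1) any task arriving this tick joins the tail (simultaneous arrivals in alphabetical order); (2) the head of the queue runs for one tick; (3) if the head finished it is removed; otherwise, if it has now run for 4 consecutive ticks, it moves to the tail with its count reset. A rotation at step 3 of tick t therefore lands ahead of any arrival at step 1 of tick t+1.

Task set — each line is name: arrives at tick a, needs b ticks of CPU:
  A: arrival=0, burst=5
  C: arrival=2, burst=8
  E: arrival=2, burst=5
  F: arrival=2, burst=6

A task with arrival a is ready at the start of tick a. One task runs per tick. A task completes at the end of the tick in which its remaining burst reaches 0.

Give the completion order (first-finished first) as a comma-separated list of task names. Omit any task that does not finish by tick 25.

completion order = A, C, E, F

t=0: queue=[A] q_used=0 → run A
t=1: queue=[A] q_used=1 → run A
t=2: queue=[A,C,E,F] q_used=2 → run A
t=3: queue=[A,C,E,F] q_used=3 → run A
t=4: queue=[C,E,F,A] q_used=0 → run C
t=5: queue=[C,E,F,A] q_used=1 → run C
t=6: queue=[C,E,F,A] q_used=2 → run C
t=7: queue=[C,E,F,A] q_used=3 → run C
t=8: queue=[E,F,A,C] q_used=0 → run E
t=9: queue=[E,F,A,C] q_used=1 → run E
t=10: queue=[E,F,A,C] q_used=2 → run E
t=11: queue=[E,F,A,C] q_used=3 → run E
t=12: queue=[F,A,C,E] q_used=0 → run F
t=13: queue=[F,A,C,E] q_used=1 → run F
t=14: queue=[F,A,C,E] q_used=2 → run F
t=15: queue=[F,A,C,E] q_used=3 → run F
t=16: queue=[A,C,E,F] q_used=0 → run A
t=17: queue=[C,E,F] q_used=0 → run C
t=18: queue=[C,E,F] q_used=1 → run C
t=19: queue=[C,E,F] q_used=2 → run C
t=20: queue=[C,E,F] q_used=3 → run C
t=21: queue=[E,F] q_used=0 → run E
t=22: queue=[F] q_used=0 → run F
t=23: queue=[F] q_used=1 → run F
t=24: (idle)
t=25: (idle)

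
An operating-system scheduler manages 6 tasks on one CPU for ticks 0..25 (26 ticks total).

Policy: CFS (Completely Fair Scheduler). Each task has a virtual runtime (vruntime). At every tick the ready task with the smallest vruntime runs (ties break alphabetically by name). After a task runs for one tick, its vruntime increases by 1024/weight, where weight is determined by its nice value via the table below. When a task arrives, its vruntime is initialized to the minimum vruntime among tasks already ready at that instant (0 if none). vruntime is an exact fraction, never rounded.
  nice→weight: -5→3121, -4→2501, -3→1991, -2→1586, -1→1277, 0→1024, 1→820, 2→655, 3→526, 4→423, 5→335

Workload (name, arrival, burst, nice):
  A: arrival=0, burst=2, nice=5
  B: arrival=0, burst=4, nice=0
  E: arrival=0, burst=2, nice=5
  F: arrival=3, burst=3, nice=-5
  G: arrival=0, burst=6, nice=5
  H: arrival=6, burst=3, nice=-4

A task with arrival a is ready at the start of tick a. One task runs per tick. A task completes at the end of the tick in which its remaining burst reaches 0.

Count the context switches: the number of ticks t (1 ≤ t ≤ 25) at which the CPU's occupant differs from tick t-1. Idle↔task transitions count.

context switches = 13

t=0: vr[A=0 B=0 E=0 G=0] → run A
t=1: vr[A=1024/335 B=0 E=0 G=0] → run B
t=2: vr[A=1024/335 B=1 E=0 G=0] → run E
t=3: vr[A=1024/335 B=1 E=1024/335 F=0 G=0] → run F
t=4: vr[A=1024/335 B=1 E=1024/335 F=1024/3121 G=0] → run G
t=5: vr[A=1024/335 B=1 E=1024/335 F=1024/3121 G=1024/335] → run F
t=6: vr[A=1024/335 B=1 E=1024/335 F=2048/3121 G=1024/335 H=2048/3121] → run F
t=7: vr[A=1024/335 B=1 E=1024/335 G=1024/335 H=2048/3121] → run H
t=8: vr[A=1024/335 B=1 E=1024/335 G=1024/335 H=8317952/7805621] → run B
t=9: vr[A=1024/335 B=2 E=1024/335 G=1024/335 H=8317952/7805621] → run H
t=10: vr[A=1024/335 B=2 E=1024/335 G=1024/335 H=11513856/7805621] → run H
t=11: vr[A=1024/335 B=2 E=1024/335 G=1024/335] → run B
t=12: vr[A=1024/335 B=3 E=1024/335 G=1024/335] → run B
t=13: vr[A=1024/335 E=1024/335 G=1024/335] → run A
t=14: vr[E=1024/335 G=1024/335] → run E
t=15: vr[G=1024/335] → run G
t=16: vr[G=2048/335] → run G
t=17: vr[G=3072/335] → run G
t=18: vr[G=4096/335] → run G
t=19: vr[G=1024/67] → run G
t=20: (idle)
t=21: (idle)
t=22: (idle)
t=23: (idle)
t=24: (idle)
t=25: (idle)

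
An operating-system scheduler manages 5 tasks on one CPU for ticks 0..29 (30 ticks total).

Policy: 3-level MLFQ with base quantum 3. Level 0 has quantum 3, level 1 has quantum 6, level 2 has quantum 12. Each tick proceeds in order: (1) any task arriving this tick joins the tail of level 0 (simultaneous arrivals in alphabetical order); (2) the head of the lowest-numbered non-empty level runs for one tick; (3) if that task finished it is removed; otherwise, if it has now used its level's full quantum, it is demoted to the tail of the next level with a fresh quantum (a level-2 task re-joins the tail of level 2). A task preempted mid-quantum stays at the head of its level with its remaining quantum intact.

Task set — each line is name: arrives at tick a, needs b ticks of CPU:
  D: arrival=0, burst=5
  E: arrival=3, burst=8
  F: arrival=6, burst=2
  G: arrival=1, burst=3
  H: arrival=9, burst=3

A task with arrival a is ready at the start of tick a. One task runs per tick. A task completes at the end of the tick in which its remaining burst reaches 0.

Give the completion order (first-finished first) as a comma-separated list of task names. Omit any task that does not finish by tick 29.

completion order = G, F, H, D, E

t=0: L0/L1/L2 = D/-/- → run D
t=1: L0/L1/L2 = DG/-/- → run D
t=2: L0/L1/L2 = DG/-/- → run D
t=3: L0/L1/L2 = GE/D/- → run G
t=4: L0/L1/L2 = GE/D/- → run G
t=5: L0/L1/L2 = GE/D/- → run G
t=6: L0/L1/L2 = EF/D/- → run E
t=7: L0/L1/L2 = EF/D/- → run E
t=8: L0/L1/L2 = EF/D/- → run E
t=9: L0/L1/L2 = FH/DE/- → run F
t=10: L0/L1/L2 = FH/DE/- → run F
t=11: L0/L1/L2 = H/DE/- → run H
t=12: L0/L1/L2 = H/DE/- → run H
t=13: L0/L1/L2 = H/DE/- → run H
t=14: L0/L1/L2 = -/DE/- → run D
t=15: L0/L1/L2 = -/DE/- → run D
t=16: L0/L1/L2 = -/E/- → run E
t=17: L0/L1/L2 = -/E/- → run E
t=18: L0/L1/L2 = -/E/- → run E
t=19: L0/L1/L2 = -/E/- → run E
t=20: L0/L1/L2 = -/E/- → run E
t=21: (idle)
t=22: (idle)
t=23: (idle)
t=24: (idle)
t=25: (idle)
t=26: (idle)
t=27: (idle)
t=28: (idle)
t=29: (idle)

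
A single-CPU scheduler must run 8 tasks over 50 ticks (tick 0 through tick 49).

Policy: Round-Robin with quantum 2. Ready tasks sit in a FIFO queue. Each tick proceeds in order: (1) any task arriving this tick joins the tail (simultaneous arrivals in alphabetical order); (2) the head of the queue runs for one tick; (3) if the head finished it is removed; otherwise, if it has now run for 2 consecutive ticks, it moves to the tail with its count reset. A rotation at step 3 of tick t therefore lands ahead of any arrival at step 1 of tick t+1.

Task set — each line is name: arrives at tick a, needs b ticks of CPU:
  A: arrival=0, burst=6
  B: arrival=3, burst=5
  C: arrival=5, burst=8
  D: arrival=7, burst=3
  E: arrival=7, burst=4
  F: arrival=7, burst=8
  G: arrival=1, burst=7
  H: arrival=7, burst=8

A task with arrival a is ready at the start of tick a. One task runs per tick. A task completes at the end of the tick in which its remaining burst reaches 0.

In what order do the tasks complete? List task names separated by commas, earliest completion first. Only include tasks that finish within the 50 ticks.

completion order = A, D, E, B, G, C, F, H

t=0: queue=[A] q_used=0 → run A
t=1: queue=[A,G] q_used=1 → run A
t=2: queue=[G,A] q_used=0 → run G
t=3: queue=[G,A,B] q_used=1 → run G
t=4: queue=[A,B,G] q_used=0 → run A
t=5: queue=[A,B,G,C] q_used=1 → run A
t=6: queue=[B,G,C,A] q_used=0 → run B
t=7: queue=[B,G,C,A,D,E,F,H] q_used=1 → run B
t=8: queue=[G,C,A,D,E,F,H,B] q_used=0 → run G
t=9: queue=[G,C,A,D,E,F,H,B] q_used=1 → run G
t=10: queue=[C,A,D,E,F,H,B,G] q_used=0 → run C
t=11: queue=[C,A,D,E,F,H,B,G] q_used=1 → run C
t=12: queue=[A,D,E,F,H,B,G,C] q_used=0 → run A
t=13: queue=[A,D,E,F,H,B,G,C] q_used=1 → run A
t=14: queue=[D,E,F,H,B,G,C] q_used=0 → run D
t=15: queue=[D,E,F,H,B,G,C] q_used=1 → run D
t=16: queue=[E,F,H,B,G,C,D] q_used=0 → run E
t=17: queue=[E,F,H,B,G,C,D] q_used=1 → run E
t=18: queue=[F,H,B,G,C,D,E] q_used=0 → run F
t=19: queue=[F,H,B,G,C,D,E] q_used=1 → run F
t=20: queue=[H,B,G,C,D,E,F] q_used=0 → run H
t=21: queue=[H,B,G,C,D,E,F] q_used=1 → run H
t=22: queue=[B,G,C,D,E,F,H] q_used=0 → run B
t=23: queue=[B,G,C,D,E,F,H] q_used=1 → run B
t=24: queue=[G,C,D,E,F,H,B] q_used=0 → run G
t=25: queue=[G,C,D,E,F,H,B] q_used=1 → run G
t=26: queue=[C,D,E,F,H,B,G] q_used=0 → run C
t=27: queue=[C,D,E,F,H,B,G] q_used=1 → run C
t=28: queue=[D,E,F,H,B,G,C] q_used=0 → run D
t=29: queue=[E,F,H,B,G,C] q_used=0 → run E
t=30: queue=[E,F,H,B,G,C] q_used=1 → run E
t=31: queue=[F,H,B,G,C] q_used=0 → run F
t=32: queue=[F,H,B,G,C] q_used=1 → run F
t=33: queue=[H,B,G,C,F] q_used=0 → run H
t=34: queue=[H,B,G,C,F] q_used=1 → run H
t=35: queue=[B,G,C,F,H] q_used=0 → run B
t=36: queue=[G,C,F,H] q_used=0 → run G
t=37: queue=[C,F,H] q_used=0 → run C
t=38: queue=[C,F,H] q_used=1 → run C
t=39: queue=[F,H,C] q_used=0 → run F
t=40: queue=[F,H,C] q_used=1 → run F
t=41: queue=[H,C,F] q_used=0 → run H
t=42: queue=[H,C,F] q_used=1 → run H
t=43: queue=[C,F,H] q_used=0 → run C
t=44: queue=[C,F,H] q_used=1 → run C
t=45: queue=[F,H] q_used=0 → run F
t=46: queue=[F,H] q_used=1 → run F
t=47: queue=[H] q_used=0 → run H
t=48: queue=[H] q_used=1 → run H
t=49: (idle)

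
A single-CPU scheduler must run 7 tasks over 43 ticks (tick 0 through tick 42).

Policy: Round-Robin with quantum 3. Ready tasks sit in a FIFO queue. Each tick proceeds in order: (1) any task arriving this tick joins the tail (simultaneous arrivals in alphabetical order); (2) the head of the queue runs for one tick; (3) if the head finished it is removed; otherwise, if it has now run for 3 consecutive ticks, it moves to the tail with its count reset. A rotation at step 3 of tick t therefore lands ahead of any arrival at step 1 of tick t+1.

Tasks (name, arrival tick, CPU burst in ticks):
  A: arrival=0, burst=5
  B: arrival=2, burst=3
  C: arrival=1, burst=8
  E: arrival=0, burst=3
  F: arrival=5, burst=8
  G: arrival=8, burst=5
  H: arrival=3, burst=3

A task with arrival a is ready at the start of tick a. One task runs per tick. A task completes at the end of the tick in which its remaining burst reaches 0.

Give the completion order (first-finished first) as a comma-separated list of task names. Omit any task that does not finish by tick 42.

completion order = E, B, A, H, G, C, F

t=0: queue=[A,E] q_used=0 → run A
t=1: queue=[A,E,C] q_used=1 → run A
t=2: queue=[A,E,C,B] q_used=2 → run A
t=3: queue=[E,C,B,A,H] q_used=0 → run E
t=4: queue=[E,C,B,A,H] q_used=1 → run E
t=5: queue=[E,C,B,A,H,F] q_used=2 → run E
t=6: queue=[C,B,A,H,F] q_used=0 → run C
t=7: queue=[C,B,A,H,F] q_used=1 → run C
t=8: queue=[C,B,A,H,F,G] q_used=2 → run C
t=9: queue=[B,A,H,F,G,C] q_used=0 → run B
t=10: queue=[B,A,H,F,G,C] q_used=1 → run B
t=11: queue=[B,A,H,F,G,C] q_used=2 → run B
t=12: queue=[A,H,F,G,C] q_used=0 → run A
t=13: queue=[A,H,F,G,C] q_used=1 → run A
t=14: queue=[H,F,G,C] q_used=0 → run H
t=15: queue=[H,F,G,C] q_used=1 → run H
t=16: queue=[H,F,G,C] q_used=2 → run H
t=17: queue=[F,G,C] q_used=0 → run F
t=18: queue=[F,G,C] q_used=1 → run F
t=19: queue=[F,G,C] q_used=2 → run F
t=20: queue=[G,C,F] q_used=0 → run G
t=21: queue=[G,C,F] q_used=1 → run G
t=22: queue=[G,C,F] q_used=2 → run G
t=23: queue=[C,F,G] q_used=0 → run C
t=24: queue=[C,F,G] q_used=1 → run C
t=25: queue=[C,F,G] q_used=2 → run C
t=26: queue=[F,G,C] q_used=0 → run F
t=27: queue=[F,G,C] q_used=1 → run F
t=28: queue=[F,G,C] q_used=2 → run F
t=29: queue=[G,C,F] q_used=0 → run G
t=30: queue=[G,C,F] q_used=1 → run G
t=31: queue=[C,F] q_used=0 → run C
t=32: queue=[C,F] q_used=1 → run C
t=33: queue=[F] q_used=0 → run F
t=34: queue=[F] q_used=1 → run F
t=35: (idle)
t=36: (idle)
t=37: (idle)
t=38: (idle)
t=39: (idle)
t=40: (idle)
t=41: (idle)
t=42: (idle)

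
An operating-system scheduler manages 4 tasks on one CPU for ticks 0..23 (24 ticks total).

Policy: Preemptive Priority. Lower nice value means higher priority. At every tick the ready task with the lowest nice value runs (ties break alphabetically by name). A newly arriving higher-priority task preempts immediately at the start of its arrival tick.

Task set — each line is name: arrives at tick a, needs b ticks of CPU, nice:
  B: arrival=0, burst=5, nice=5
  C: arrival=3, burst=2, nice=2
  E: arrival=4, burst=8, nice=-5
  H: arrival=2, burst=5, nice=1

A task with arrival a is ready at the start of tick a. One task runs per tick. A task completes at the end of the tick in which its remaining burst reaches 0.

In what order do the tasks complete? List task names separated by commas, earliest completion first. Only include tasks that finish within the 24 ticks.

t=0: ready={B} → run B
t=1: ready={B} → run B
t=2: ready={B,H} → run H
t=3: ready={B,C,H} → run H
t=4: ready={B,C,E,H} → run E
t=5: ready={B,C,E,H} → run E
t=6: ready={B,C,E,H} → run E
t=7: ready={B,C,E,H} → run E
t=8: ready={B,C,E,H} → run E
t=9: ready={B,C,E,H} → run E
t=10: ready={B,C,E,H} → run E
t=11: ready={B,C,E,H} → run E
t=12: ready={B,C,H} → run H
t=13: ready={B,C,H} → run H
t=14: ready={B,C,H} → run H
t=15: ready={B,C} → run C
t=16: ready={B,C} → run C
t=17: ready={B} → run B
t=18: ready={B} → run B
t=19: ready={B} → run B
t=20: (idle)
t=21: (idle)
t=22: (idle)
t=23: (idle)

completion order = E, H, C, B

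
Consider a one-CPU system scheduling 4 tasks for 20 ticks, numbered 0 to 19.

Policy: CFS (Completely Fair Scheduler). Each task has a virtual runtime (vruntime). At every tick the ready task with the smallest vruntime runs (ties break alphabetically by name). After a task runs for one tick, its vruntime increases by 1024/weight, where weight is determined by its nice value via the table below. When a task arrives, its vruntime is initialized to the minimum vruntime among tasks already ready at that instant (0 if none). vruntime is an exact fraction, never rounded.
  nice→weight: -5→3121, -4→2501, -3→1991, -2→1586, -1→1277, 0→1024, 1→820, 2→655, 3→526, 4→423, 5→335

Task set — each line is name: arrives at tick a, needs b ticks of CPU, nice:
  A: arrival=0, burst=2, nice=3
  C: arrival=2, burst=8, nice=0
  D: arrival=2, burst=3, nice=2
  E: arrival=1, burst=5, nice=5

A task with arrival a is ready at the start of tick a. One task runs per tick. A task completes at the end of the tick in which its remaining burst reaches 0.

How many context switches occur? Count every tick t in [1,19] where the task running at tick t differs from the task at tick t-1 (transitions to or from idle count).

context switches = 13

t=0: vr[A=0] → run A
t=1: vr[A=512/263 E=512/263] → run A
t=2: vr[C=512/263 D=512/263 E=512/263] → run C
t=3: vr[C=775/263 D=512/263 E=512/263] → run D
t=4: vr[C=775/263 D=604672/172265 E=512/263] → run E
t=5: vr[C=775/263 D=604672/172265 E=440832/88105] → run C
t=6: vr[C=1038/263 D=604672/172265 E=440832/88105] → run D
t=7: vr[C=1038/263 D=873984/172265 E=440832/88105] → run C
t=8: vr[C=1301/263 D=873984/172265 E=440832/88105] → run C
t=9: vr[C=1564/263 D=873984/172265 E=440832/88105] → run E
t=10: vr[C=1564/263 D=873984/172265 E=710144/88105] → run D
t=11: vr[C=1564/263 E=710144/88105] → run C
t=12: vr[C=1827/263 E=710144/88105] → run C
t=13: vr[C=2090/263 E=710144/88105] → run C
t=14: vr[C=2353/263 E=710144/88105] → run E
t=15: vr[C=2353/263 E=979456/88105] → run C
t=16: vr[E=979456/88105] → run E
t=17: vr[E=1248768/88105] → run E
t=18: (idle)
t=19: (idle)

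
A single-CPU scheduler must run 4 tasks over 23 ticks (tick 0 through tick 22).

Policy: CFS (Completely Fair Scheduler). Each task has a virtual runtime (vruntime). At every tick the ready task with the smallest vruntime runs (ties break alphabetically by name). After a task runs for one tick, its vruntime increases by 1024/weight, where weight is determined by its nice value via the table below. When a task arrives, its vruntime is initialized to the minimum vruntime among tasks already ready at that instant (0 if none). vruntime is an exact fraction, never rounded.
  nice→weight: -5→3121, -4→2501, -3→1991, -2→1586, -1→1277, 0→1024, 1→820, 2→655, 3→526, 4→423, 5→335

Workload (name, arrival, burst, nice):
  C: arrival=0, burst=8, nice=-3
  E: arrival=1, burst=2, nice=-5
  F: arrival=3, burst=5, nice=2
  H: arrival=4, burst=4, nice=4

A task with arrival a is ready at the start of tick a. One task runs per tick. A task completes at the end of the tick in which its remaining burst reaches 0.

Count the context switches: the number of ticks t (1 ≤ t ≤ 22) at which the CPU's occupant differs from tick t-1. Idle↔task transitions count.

context switches = 13

t=0: vr[C=0] → run C
t=1: vr[C=1024/1991 E=1024/1991] → run C
t=2: vr[C=2048/1991 E=1024/1991] → run E
t=3: vr[C=2048/1991 E=5234688/6213911 F=5234688/6213911] → run E
t=4: vr[C=2048/1991 F=5234688/6213911 H=5234688/6213911] → run F
t=5: vr[C=2048/1991 F=9791765504/4070111705 H=5234688/6213911] → run H
t=6: vr[C=2048/1991 F=9791765504/4070111705 H=8577317888/2628484353] → run C
t=7: vr[C=3072/1991 F=9791765504/4070111705 H=8577317888/2628484353] → run C
t=8: vr[C=4096/1991 F=9791765504/4070111705 H=8577317888/2628484353] → run C
t=9: vr[C=5120/1991 F=9791765504/4070111705 H=8577317888/2628484353] → run F
t=10: vr[C=5120/1991 F=16154810368/4070111705 H=8577317888/2628484353] → run C
t=11: vr[C=6144/1991 F=16154810368/4070111705 H=8577317888/2628484353] → run C
t=12: vr[C=7168/1991 F=16154810368/4070111705 H=8577317888/2628484353] → run H
t=13: vr[C=7168/1991 F=16154810368/4070111705 H=14940362752/2628484353] → run C
t=14: vr[F=16154810368/4070111705 H=14940362752/2628484353] → run F
t=15: vr[F=22517855232/4070111705 H=14940362752/2628484353] → run F
t=16: vr[F=28880900096/4070111705 H=14940362752/2628484353] → run H
t=17: vr[F=28880900096/4070111705 H=7101135872/876161451] → run F
t=18: vr[H=7101135872/876161451] → run H
t=19: (idle)
t=20: (idle)
t=21: (idle)
t=22: (idle)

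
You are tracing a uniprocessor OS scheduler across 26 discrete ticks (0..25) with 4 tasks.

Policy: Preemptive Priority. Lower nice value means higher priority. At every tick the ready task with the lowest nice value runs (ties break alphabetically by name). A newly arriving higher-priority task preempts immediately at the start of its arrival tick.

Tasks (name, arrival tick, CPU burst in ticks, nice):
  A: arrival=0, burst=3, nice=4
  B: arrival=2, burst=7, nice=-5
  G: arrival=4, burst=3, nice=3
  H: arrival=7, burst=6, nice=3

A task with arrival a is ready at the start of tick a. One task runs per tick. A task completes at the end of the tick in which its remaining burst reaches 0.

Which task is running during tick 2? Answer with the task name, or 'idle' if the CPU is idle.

running at tick 2 = B

t=0: ready={A} → run A
t=1: ready={A} → run A
t=2: ready={A,B} → run B
t=3: ready={A,B} → run B
t=4: ready={A,B,G} → run B
t=5: ready={A,B,G} → run B
t=6: ready={A,B,G} → run B
t=7: ready={A,B,G,H} → run B
t=8: ready={A,B,G,H} → run B
t=9: ready={A,G,H} → run G
t=10: ready={A,G,H} → run G
t=11: ready={A,G,H} → run G
t=12: ready={A,H} → run H
t=13: ready={A,H} → run H
t=14: ready={A,H} → run H
t=15: ready={A,H} → run H
t=16: ready={A,H} → run H
t=17: ready={A,H} → run H
t=18: ready={A} → run A
t=19: (idle)
t=20: (idle)
t=21: (idle)
t=22: (idle)
t=23: (idle)
t=24: (idle)
t=25: (idle)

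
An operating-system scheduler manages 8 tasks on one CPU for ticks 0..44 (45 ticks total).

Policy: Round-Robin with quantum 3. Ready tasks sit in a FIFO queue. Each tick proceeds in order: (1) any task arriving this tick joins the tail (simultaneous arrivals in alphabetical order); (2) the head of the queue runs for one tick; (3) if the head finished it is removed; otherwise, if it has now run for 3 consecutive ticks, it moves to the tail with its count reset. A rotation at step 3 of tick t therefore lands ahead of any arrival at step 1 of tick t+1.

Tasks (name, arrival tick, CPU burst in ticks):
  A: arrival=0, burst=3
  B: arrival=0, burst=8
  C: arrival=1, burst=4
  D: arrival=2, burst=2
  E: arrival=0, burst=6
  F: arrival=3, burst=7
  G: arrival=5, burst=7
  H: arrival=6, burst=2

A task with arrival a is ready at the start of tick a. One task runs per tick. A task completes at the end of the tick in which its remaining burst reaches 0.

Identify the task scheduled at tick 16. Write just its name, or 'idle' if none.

running at tick 16 = F

t=0: queue=[A,B,E] q_used=0 → run A
t=1: queue=[A,B,E,C] q_used=1 → run A
t=2: queue=[A,B,E,C,D] q_used=2 → run A
t=3: queue=[B,E,C,D,F] q_used=0 → run B
t=4: queue=[B,E,C,D,F] q_used=1 → run B
t=5: queue=[B,E,C,D,F,G] q_used=2 → run B
t=6: queue=[E,C,D,F,G,B,H] q_used=0 → run E
t=7: queue=[E,C,D,F,G,B,H] q_used=1 → run E
t=8: queue=[E,C,D,F,G,B,H] q_used=2 → run E
t=9: queue=[C,D,F,G,B,H,E] q_used=0 → run C
t=10: queue=[C,D,F,G,B,H,E] q_used=1 → run C
t=11: queue=[C,D,F,G,B,H,E] q_used=2 → run C
t=12: queue=[D,F,G,B,H,E,C] q_used=0 → run D
t=13: queue=[D,F,G,B,H,E,C] q_used=1 → run D
t=14: queue=[F,G,B,H,E,C] q_used=0 → run F
t=15: queue=[F,G,B,H,E,C] q_used=1 → run F
t=16: queue=[F,G,B,H,E,C] q_used=2 → run F
t=17: queue=[G,B,H,E,C,F] q_used=0 → run G
t=18: queue=[G,B,H,E,C,F] q_used=1 → run G
t=19: queue=[G,B,H,E,C,F] q_used=2 → run G
t=20: queue=[B,H,E,C,F,G] q_used=0 → run B
t=21: queue=[B,H,E,C,F,G] q_used=1 → run B
t=22: queue=[B,H,E,C,F,G] q_used=2 → run B
t=23: queue=[H,E,C,F,G,B] q_used=0 → run H
t=24: queue=[H,E,C,F,G,B] q_used=1 → run H
t=25: queue=[E,C,F,G,B] q_used=0 → run E
t=26: queue=[E,C,F,G,B] q_used=1 → run E
t=27: queue=[E,C,F,G,B] q_used=2 → run E
t=28: queue=[C,F,G,B] q_used=0 → run C
t=29: queue=[F,G,B] q_used=0 → run F
t=30: queue=[F,G,B] q_used=1 → run F
t=31: queue=[F,G,B] q_used=2 → run F
t=32: queue=[G,B,F] q_used=0 → run G
t=33: queue=[G,B,F] q_used=1 → run G
t=34: queue=[G,B,F] q_used=2 → run G
t=35: queue=[B,F,G] q_used=0 → run B
t=36: queue=[B,F,G] q_used=1 → run B
t=37: queue=[F,G] q_used=0 → run F
t=38: queue=[G] q_used=0 → run G
t=39: (idle)
t=40: (idle)
t=41: (idle)
t=42: (idle)
t=43: (idle)
t=44: (idle)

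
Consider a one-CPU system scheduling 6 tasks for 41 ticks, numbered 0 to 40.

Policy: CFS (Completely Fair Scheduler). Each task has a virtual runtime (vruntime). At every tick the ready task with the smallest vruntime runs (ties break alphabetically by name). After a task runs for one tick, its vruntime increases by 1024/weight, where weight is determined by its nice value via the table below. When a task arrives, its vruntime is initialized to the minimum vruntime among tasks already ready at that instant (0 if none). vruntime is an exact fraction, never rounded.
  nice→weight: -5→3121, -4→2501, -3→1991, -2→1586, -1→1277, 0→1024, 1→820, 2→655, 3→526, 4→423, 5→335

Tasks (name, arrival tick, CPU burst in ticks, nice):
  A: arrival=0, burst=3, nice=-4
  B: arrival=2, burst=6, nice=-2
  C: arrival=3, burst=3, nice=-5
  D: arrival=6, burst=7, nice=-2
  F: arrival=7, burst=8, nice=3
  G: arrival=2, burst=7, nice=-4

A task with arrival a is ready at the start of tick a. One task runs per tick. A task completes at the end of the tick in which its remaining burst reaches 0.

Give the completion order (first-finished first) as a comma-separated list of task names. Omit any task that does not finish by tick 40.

completion order = A, C, G, B, D, F

t=0: vr[A=0] → run A
t=1: vr[A=1024/2501] → run A
t=2: vr[A=2048/2501 B=2048/2501 G=2048/2501] → run A
t=3: vr[B=2048/2501 C=2048/2501 G=2048/2501] → run B
t=4: vr[B=47616/32513 C=2048/2501 G=2048/2501] → run C
t=5: vr[B=47616/32513 C=8952832/7805621 G=2048/2501] → run G
t=6: vr[B=47616/32513 C=8952832/7805621 D=8952832/7805621 G=3072/2501] → run C
t=7: vr[B=47616/32513 C=11513856/7805621 D=8952832/7805621 F=8952832/7805621 G=3072/2501] → run D
t=8: vr[B=47616/32513 C=11513856/7805621 D=181902848/101473073 F=8952832/7805621 G=3072/2501] → run F
t=9: vr[B=47616/32513 C=11513856/7805621 D=181902848/101473073 F=6351072768/2052878323 G=3072/2501] → run G
t=10: vr[B=47616/32513 C=11513856/7805621 D=181902848/101473073 F=6351072768/2052878323 G=4096/2501] → run B
t=11: vr[B=68608/32513 C=11513856/7805621 D=181902848/101473073 F=6351072768/2052878323 G=4096/2501] → run C
t=12: vr[B=68608/32513 D=181902848/101473073 F=6351072768/2052878323 G=4096/2501] → run G
t=13: vr[B=68608/32513 D=181902848/101473073 F=6351072768/2052878323 G=5120/2501] → run D
t=14: vr[B=68608/32513 D=247418880/101473073 F=6351072768/2052878323 G=5120/2501] → run G
t=15: vr[B=68608/32513 D=247418880/101473073 F=6351072768/2052878323 G=6144/2501] → run B
t=16: vr[B=89600/32513 D=247418880/101473073 F=6351072768/2052878323 G=6144/2501] → run D
t=17: vr[B=89600/32513 D=312934912/101473073 F=6351072768/2052878323 G=6144/2501] → run G
t=18: vr[B=89600/32513 D=312934912/101473073 F=6351072768/2052878323 G=7168/2501] → run B
t=19: vr[B=110592/32513 D=312934912/101473073 F=6351072768/2052878323 G=7168/2501] → run G
t=20: vr[B=110592/32513 D=312934912/101473073 F=6351072768/2052878323 G=8192/2501] → run D
t=21: vr[B=110592/32513 D=378450944/101473073 F=6351072768/2052878323 G=8192/2501] → run F
t=22: vr[B=110592/32513 D=378450944/101473073 F=10347550720/2052878323 G=8192/2501] → run G
t=23: vr[B=110592/32513 D=378450944/101473073 F=10347550720/2052878323] → run B
t=24: vr[B=131584/32513 D=378450944/101473073 F=10347550720/2052878323] → run D
t=25: vr[B=131584/32513 D=443966976/101473073 F=10347550720/2052878323] → run B
t=26: vr[D=443966976/101473073 F=10347550720/2052878323] → run D
t=27: vr[D=509483008/101473073 F=10347550720/2052878323] → run D
t=28: vr[F=10347550720/2052878323] → run F
t=29: vr[F=14344028672/2052878323] → run F
t=30: vr[F=18340506624/2052878323] → run F
t=31: vr[F=22336984576/2052878323] → run F
t=32: vr[F=26333462528/2052878323] → run F
t=33: vr[F=30329940480/2052878323] → run F
t=34: (idle)
t=35: (idle)
t=36: (idle)
t=37: (idle)
t=38: (idle)
t=39: (idle)
t=40: (idle)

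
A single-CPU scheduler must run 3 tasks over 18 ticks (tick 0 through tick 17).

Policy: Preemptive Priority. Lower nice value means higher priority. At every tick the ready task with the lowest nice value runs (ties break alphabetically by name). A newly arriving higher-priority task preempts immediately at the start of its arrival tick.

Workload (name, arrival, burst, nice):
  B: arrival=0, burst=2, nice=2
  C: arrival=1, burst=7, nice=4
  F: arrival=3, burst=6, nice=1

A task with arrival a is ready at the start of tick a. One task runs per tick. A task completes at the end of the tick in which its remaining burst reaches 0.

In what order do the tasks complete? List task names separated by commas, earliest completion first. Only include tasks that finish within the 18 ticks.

completion order = B, F, C

t=0: ready={B} → run B
t=1: ready={B,C} → run B
t=2: ready={C} → run C
t=3: ready={C,F} → run F
t=4: ready={C,F} → run F
t=5: ready={C,F} → run F
t=6: ready={C,F} → run F
t=7: ready={C,F} → run F
t=8: ready={C,F} → run F
t=9: ready={C} → run C
t=10: ready={C} → run C
t=11: ready={C} → run C
t=12: ready={C} → run C
t=13: ready={C} → run C
t=14: ready={C} → run C
t=15: (idle)
t=16: (idle)
t=17: (idle)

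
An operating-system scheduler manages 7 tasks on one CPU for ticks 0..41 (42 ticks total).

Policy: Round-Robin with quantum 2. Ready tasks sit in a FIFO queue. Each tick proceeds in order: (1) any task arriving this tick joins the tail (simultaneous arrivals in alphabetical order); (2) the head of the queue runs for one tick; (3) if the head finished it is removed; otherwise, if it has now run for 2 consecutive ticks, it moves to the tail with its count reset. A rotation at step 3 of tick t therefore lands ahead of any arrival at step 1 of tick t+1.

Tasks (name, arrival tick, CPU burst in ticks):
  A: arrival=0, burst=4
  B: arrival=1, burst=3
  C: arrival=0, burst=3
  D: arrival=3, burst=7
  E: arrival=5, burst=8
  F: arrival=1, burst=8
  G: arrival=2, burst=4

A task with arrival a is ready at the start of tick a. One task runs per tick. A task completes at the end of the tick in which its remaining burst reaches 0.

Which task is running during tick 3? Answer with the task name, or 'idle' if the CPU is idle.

running at tick 3 = C

t=0: queue=[A,C] q_used=0 → run A
t=1: queue=[A,C,B,F] q_used=1 → run A
t=2: queue=[C,B,F,A,G] q_used=0 → run C
t=3: queue=[C,B,F,A,G,D] q_used=1 → run C
t=4: queue=[B,F,A,G,D,C] q_used=0 → run B
t=5: queue=[B,F,A,G,D,C,E] q_used=1 → run B
t=6: queue=[F,A,G,D,C,E,B] q_used=0 → run F
t=7: queue=[F,A,G,D,C,E,B] q_used=1 → run F
t=8: queue=[A,G,D,C,E,B,F] q_used=0 → run A
t=9: queue=[A,G,D,C,E,B,F] q_used=1 → run A
t=10: queue=[G,D,C,E,B,F] q_used=0 → run G
t=11: queue=[G,D,C,E,B,F] q_used=1 → run G
t=12: queue=[D,C,E,B,F,G] q_used=0 → run D
t=13: queue=[D,C,E,B,F,G] q_used=1 → run D
t=14: queue=[C,E,B,F,G,D] q_used=0 → run C
t=15: queue=[E,B,F,G,D] q_used=0 → run E
t=16: queue=[E,B,F,G,D] q_used=1 → run E
t=17: queue=[B,F,G,D,E] q_used=0 → run B
t=18: queue=[F,G,D,E] q_used=0 → run F
t=19: queue=[F,G,D,E] q_used=1 → run F
t=20: queue=[G,D,E,F] q_used=0 → run G
t=21: queue=[G,D,E,F] q_used=1 → run G
t=22: queue=[D,E,F] q_used=0 → run D
t=23: queue=[D,E,F] q_used=1 → run D
t=24: queue=[E,F,D] q_used=0 → run E
t=25: queue=[E,F,D] q_used=1 → run E
t=26: queue=[F,D,E] q_used=0 → run F
t=27: queue=[F,D,E] q_used=1 → run F
t=28: queue=[D,E,F] q_used=0 → run D
t=29: queue=[D,E,F] q_used=1 → run D
t=30: queue=[E,F,D] q_used=0 → run E
t=31: queue=[E,F,D] q_used=1 → run E
t=32: queue=[F,D,E] q_used=0 → run F
t=33: queue=[F,D,E] q_used=1 → run F
t=34: queue=[D,E] q_used=0 → run D
t=35: queue=[E] q_used=0 → run E
t=36: queue=[E] q_used=1 → run E
t=37: (idle)
t=38: (idle)
t=39: (idle)
t=40: (idle)
t=41: (idle)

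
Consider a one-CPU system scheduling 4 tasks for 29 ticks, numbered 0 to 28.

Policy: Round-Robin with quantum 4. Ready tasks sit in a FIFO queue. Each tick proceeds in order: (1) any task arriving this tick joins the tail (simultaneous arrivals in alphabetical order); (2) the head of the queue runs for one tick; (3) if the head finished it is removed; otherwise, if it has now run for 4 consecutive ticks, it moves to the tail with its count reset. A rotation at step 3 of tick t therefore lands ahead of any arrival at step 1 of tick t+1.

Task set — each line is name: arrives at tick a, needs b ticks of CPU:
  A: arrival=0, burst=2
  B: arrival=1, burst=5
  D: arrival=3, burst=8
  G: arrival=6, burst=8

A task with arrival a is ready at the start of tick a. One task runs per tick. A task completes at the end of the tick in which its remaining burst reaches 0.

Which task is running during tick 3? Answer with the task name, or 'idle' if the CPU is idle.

t=0: queue=[A] q_used=0 → run A
t=1: queue=[A,B] q_used=1 → run A
t=2: queue=[B] q_used=0 → run B
t=3: queue=[B,D] q_used=1 → run B
t=4: queue=[B,D] q_used=2 → run B
t=5: queue=[B,D] q_used=3 → run B
t=6: queue=[D,B,G] q_used=0 → run D
t=7: queue=[D,B,G] q_used=1 → run D
t=8: queue=[D,B,G] q_used=2 → run D
t=9: queue=[D,B,G] q_used=3 → run D
t=10: queue=[B,G,D] q_used=0 → run B
t=11: queue=[G,D] q_used=0 → run G
t=12: queue=[G,D] q_used=1 → run G
t=13: queue=[G,D] q_used=2 → run G
t=14: queue=[G,D] q_used=3 → run G
t=15: queue=[D,G] q_used=0 → run D
t=16: queue=[D,G] q_used=1 → run D
t=17: queue=[D,G] q_used=2 → run D
t=18: queue=[D,G] q_used=3 → run D
t=19: queue=[G] q_used=0 → run G
t=20: queue=[G] q_used=1 → run G
t=21: queue=[G] q_used=2 → run G
t=22: queue=[G] q_used=3 → run G
t=23: (idle)
t=24: (idle)
t=25: (idle)
t=26: (idle)
t=27: (idle)
t=28: (idle)

running at tick 3 = B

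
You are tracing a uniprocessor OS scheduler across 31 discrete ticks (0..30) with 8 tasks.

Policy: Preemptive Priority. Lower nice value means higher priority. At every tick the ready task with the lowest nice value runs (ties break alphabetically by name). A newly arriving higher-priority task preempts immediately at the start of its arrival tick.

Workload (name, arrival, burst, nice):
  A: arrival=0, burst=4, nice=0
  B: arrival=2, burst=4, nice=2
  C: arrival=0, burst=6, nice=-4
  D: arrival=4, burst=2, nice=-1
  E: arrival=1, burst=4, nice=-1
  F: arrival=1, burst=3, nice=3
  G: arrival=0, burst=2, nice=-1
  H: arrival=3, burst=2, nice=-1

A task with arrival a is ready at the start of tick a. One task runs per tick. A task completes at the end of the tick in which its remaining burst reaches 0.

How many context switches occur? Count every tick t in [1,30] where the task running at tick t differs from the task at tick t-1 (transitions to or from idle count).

t=0: ready={A,C,G} → run C
t=1: ready={A,C,E,F,G} → run C
t=2: ready={A,B,C,E,F,G} → run C
t=3: ready={A,B,C,E,F,G,H} → run C
t=4: ready={A,B,C,D,E,F,G,H} → run C
t=5: ready={A,B,C,D,E,F,G,H} → run C
t=6: ready={A,B,D,E,F,G,H} → run D
t=7: ready={A,B,D,E,F,G,H} → run D
t=8: ready={A,B,E,F,G,H} → run E
t=9: ready={A,B,E,F,G,H} → run E
t=10: ready={A,B,E,F,G,H} → run E
t=11: ready={A,B,E,F,G,H} → run E
t=12: ready={A,B,F,G,H} → run G
t=13: ready={A,B,F,G,H} → run G
t=14: ready={A,B,F,H} → run H
t=15: ready={A,B,F,H} → run H
t=16: ready={A,B,F} → run A
t=17: ready={A,B,F} → run A
t=18: ready={A,B,F} → run A
t=19: ready={A,B,F} → run A
t=20: ready={B,F} → run B
t=21: ready={B,F} → run B
t=22: ready={B,F} → run B
t=23: ready={B,F} → run B
t=24: ready={F} → run F
t=25: ready={F} → run F
t=26: ready={F} → run F
t=27: (idle)
t=28: (idle)
t=29: (idle)
t=30: (idle)

context switches = 8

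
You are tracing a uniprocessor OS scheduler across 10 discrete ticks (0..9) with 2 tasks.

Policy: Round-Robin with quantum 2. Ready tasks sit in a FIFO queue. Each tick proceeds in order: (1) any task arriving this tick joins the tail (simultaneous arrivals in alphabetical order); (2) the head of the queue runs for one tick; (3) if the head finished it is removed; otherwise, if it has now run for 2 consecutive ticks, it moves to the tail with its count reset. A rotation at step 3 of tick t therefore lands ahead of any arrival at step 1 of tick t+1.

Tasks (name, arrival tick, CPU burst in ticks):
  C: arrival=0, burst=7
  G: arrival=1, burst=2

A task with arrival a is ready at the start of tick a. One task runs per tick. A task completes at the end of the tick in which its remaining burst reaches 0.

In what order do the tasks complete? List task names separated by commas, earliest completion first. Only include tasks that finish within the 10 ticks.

t=0: queue=[C] q_used=0 → run C
t=1: queue=[C,G] q_used=1 → run C
t=2: queue=[G,C] q_used=0 → run G
t=3: queue=[G,C] q_used=1 → run G
t=4: queue=[C] q_used=0 → run C
t=5: queue=[C] q_used=1 → run C
t=6: queue=[C] q_used=0 → run C
t=7: queue=[C] q_used=1 → run C
t=8: queue=[C] q_used=0 → run C
t=9: (idle)

completion order = G, C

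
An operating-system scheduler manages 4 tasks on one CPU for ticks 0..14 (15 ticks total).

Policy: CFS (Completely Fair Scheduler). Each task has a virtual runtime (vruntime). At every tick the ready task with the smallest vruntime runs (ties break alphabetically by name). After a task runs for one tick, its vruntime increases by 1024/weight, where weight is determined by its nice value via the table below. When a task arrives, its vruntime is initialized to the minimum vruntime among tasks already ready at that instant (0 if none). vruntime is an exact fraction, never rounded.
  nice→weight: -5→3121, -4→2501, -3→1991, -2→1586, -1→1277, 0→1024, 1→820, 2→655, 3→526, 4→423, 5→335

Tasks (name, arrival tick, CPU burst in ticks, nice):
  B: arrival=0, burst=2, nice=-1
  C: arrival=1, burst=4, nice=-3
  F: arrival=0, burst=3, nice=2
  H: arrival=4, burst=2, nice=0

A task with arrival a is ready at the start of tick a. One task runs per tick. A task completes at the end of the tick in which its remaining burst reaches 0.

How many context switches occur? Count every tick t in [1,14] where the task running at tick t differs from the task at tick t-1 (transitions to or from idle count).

context switches = 10

t=0: vr[B=0 F=0] → run B
t=1: vr[B=1024/1277 C=0 F=0] → run C
t=2: vr[B=1024/1277 C=1024/1991 F=0] → run F
t=3: vr[B=1024/1277 C=1024/1991 F=1024/655] → run C
t=4: vr[B=1024/1277 C=2048/1991 F=1024/655 H=1024/1277] → run B
t=5: vr[C=2048/1991 F=1024/655 H=1024/1277] → run H
t=6: vr[C=2048/1991 F=1024/655 H=2301/1277] → run C
t=7: vr[C=3072/1991 F=1024/655 H=2301/1277] → run C
t=8: vr[F=1024/655 H=2301/1277] → run F
t=9: vr[F=2048/655 H=2301/1277] → run H
t=10: vr[F=2048/655] → run F
t=11: (idle)
t=12: (idle)
t=13: (idle)
t=14: (idle)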